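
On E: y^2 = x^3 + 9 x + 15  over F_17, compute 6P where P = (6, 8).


k = 6 = 110_2 (binary, LSB first: 011)
Double-and-add from P = (6, 8):
  bit 0 = 0: acc unchanged = O
  bit 1 = 1: acc = O + (9, 3) = (9, 3)
  bit 2 = 1: acc = (9, 3) + (12, 7) = (11, 0)

6P = (11, 0)


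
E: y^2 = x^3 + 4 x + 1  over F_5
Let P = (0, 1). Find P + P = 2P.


Doubling: s = (3 x1^2 + a) / (2 y1)
s = (3*0^2 + 4) / (2*1) mod 5 = 2
x3 = s^2 - 2 x1 mod 5 = 2^2 - 2*0 = 4
y3 = s (x1 - x3) - y1 mod 5 = 2 * (0 - 4) - 1 = 1

2P = (4, 1)


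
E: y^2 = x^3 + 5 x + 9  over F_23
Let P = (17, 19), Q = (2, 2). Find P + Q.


P != Q, so use the chord formula.
s = (y2 - y1) / (x2 - x1) = (6) / (8) mod 23 = 18
x3 = s^2 - x1 - x2 mod 23 = 18^2 - 17 - 2 = 6
y3 = s (x1 - x3) - y1 mod 23 = 18 * (17 - 6) - 19 = 18

P + Q = (6, 18)


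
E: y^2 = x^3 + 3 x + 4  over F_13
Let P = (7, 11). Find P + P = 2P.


Doubling: s = (3 x1^2 + a) / (2 y1)
s = (3*7^2 + 3) / (2*11) mod 13 = 8
x3 = s^2 - 2 x1 mod 13 = 8^2 - 2*7 = 11
y3 = s (x1 - x3) - y1 mod 13 = 8 * (7 - 11) - 11 = 9

2P = (11, 9)


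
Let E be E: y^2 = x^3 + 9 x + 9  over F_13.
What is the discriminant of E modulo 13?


4 a^3 + 27 b^2 = 4*9^3 + 27*9^2 = 2916 + 2187 = 5103
Delta = -16 * (5103) = -81648
Delta mod 13 = 5

Delta = 5 (mod 13)


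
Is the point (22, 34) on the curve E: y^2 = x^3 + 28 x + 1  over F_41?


Check whether y^2 = x^3 + 28 x + 1 (mod 41) for (x, y) = (22, 34).
LHS: y^2 = 34^2 mod 41 = 8
RHS: x^3 + 28 x + 1 = 22^3 + 28*22 + 1 mod 41 = 31
LHS != RHS

No, not on the curve


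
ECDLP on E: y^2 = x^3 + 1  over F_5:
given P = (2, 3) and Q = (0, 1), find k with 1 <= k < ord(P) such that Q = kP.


Enumerate multiples of P until we hit Q = (0, 1):
  1P = (2, 3)
  2P = (0, 1)
Match found at i = 2.

k = 2


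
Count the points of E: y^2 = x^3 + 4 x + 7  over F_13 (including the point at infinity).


For each x in F_13, count y with y^2 = x^3 + 4 x + 7 mod 13:
  x = 1: RHS = 12, y in [5, 8]  -> 2 point(s)
  x = 2: RHS = 10, y in [6, 7]  -> 2 point(s)
  x = 4: RHS = 9, y in [3, 10]  -> 2 point(s)
  x = 5: RHS = 9, y in [3, 10]  -> 2 point(s)
  x = 6: RHS = 0, y in [0]  -> 1 point(s)
  x = 7: RHS = 1, y in [1, 12]  -> 2 point(s)
  x = 11: RHS = 4, y in [2, 11]  -> 2 point(s)
Affine points: 13. Add the point at infinity: total = 14.

#E(F_13) = 14


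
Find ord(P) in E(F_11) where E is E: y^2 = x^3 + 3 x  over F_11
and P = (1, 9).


Compute successive multiples of P until we hit O:
  1P = (1, 9)
  2P = (3, 5)
  3P = (0, 0)
  4P = (3, 6)
  5P = (1, 2)
  6P = O

ord(P) = 6


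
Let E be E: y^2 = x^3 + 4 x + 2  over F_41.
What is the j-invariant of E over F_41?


Delta = -16(4 a^3 + 27 b^2) mod 41 = 39
-1728 * (4 a)^3 = -1728 * (4*4)^3 mod 41 = 24
j = 24 * 39^(-1) mod 41 = 29

j = 29 (mod 41)


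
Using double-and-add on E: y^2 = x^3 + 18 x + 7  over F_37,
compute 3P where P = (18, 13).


k = 3 = 11_2 (binary, LSB first: 11)
Double-and-add from P = (18, 13):
  bit 0 = 1: acc = O + (18, 13) = (18, 13)
  bit 1 = 1: acc = (18, 13) + (35, 0) = (18, 24)

3P = (18, 24)


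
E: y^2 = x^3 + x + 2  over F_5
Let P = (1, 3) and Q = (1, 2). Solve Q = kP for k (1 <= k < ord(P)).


Enumerate multiples of P until we hit Q = (1, 2):
  1P = (1, 3)
  2P = (4, 0)
  3P = (1, 2)
Match found at i = 3.

k = 3


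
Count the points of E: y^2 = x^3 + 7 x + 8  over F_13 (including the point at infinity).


For each x in F_13, count y with y^2 = x^3 + 7 x + 8 mod 13:
  x = 1: RHS = 3, y in [4, 9]  -> 2 point(s)
  x = 2: RHS = 4, y in [2, 11]  -> 2 point(s)
  x = 3: RHS = 4, y in [2, 11]  -> 2 point(s)
  x = 4: RHS = 9, y in [3, 10]  -> 2 point(s)
  x = 5: RHS = 12, y in [5, 8]  -> 2 point(s)
  x = 7: RHS = 10, y in [6, 7]  -> 2 point(s)
  x = 8: RHS = 4, y in [2, 11]  -> 2 point(s)
  x = 10: RHS = 12, y in [5, 8]  -> 2 point(s)
  x = 11: RHS = 12, y in [5, 8]  -> 2 point(s)
  x = 12: RHS = 0, y in [0]  -> 1 point(s)
Affine points: 19. Add the point at infinity: total = 20.

#E(F_13) = 20


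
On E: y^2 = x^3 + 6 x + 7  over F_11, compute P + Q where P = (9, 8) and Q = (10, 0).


P != Q, so use the chord formula.
s = (y2 - y1) / (x2 - x1) = (3) / (1) mod 11 = 3
x3 = s^2 - x1 - x2 mod 11 = 3^2 - 9 - 10 = 1
y3 = s (x1 - x3) - y1 mod 11 = 3 * (9 - 1) - 8 = 5

P + Q = (1, 5)


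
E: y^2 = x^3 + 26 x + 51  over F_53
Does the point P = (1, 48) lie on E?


Check whether y^2 = x^3 + 26 x + 51 (mod 53) for (x, y) = (1, 48).
LHS: y^2 = 48^2 mod 53 = 25
RHS: x^3 + 26 x + 51 = 1^3 + 26*1 + 51 mod 53 = 25
LHS = RHS

Yes, on the curve


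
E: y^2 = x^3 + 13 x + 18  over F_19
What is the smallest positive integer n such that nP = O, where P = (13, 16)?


Compute successive multiples of P until we hit O:
  1P = (13, 16)
  2P = (16, 16)
  3P = (9, 3)
  4P = (4, 18)
  5P = (18, 2)
  6P = (8, 8)
  7P = (15, 15)
  8P = (15, 4)
  ... (continuing to 15P)
  15P = O

ord(P) = 15


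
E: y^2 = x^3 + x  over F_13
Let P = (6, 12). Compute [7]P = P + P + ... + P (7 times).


k = 7 = 111_2 (binary, LSB first: 111)
Double-and-add from P = (6, 12):
  bit 0 = 1: acc = O + (6, 12) = (6, 12)
  bit 1 = 1: acc = (6, 12) + (4, 9) = (2, 7)
  bit 2 = 1: acc = (2, 7) + (9, 7) = (2, 6)

7P = (2, 6)


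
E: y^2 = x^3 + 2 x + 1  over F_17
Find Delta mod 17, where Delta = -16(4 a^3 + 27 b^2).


4 a^3 + 27 b^2 = 4*2^3 + 27*1^2 = 32 + 27 = 59
Delta = -16 * (59) = -944
Delta mod 17 = 8

Delta = 8 (mod 17)


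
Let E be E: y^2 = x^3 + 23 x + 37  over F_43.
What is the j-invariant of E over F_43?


Delta = -16(4 a^3 + 27 b^2) mod 43 = 13
-1728 * (4 a)^3 = -1728 * (4*23)^3 mod 43 = 35
j = 35 * 13^(-1) mod 43 = 6

j = 6 (mod 43)


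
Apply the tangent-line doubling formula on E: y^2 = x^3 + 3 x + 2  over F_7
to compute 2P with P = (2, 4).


Doubling: s = (3 x1^2 + a) / (2 y1)
s = (3*2^2 + 3) / (2*4) mod 7 = 1
x3 = s^2 - 2 x1 mod 7 = 1^2 - 2*2 = 4
y3 = s (x1 - x3) - y1 mod 7 = 1 * (2 - 4) - 4 = 1

2P = (4, 1)


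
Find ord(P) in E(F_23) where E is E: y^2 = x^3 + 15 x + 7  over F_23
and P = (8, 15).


Compute successive multiples of P until we hit O:
  1P = (8, 15)
  2P = (7, 8)
  3P = (11, 10)
  4P = (17, 0)
  5P = (11, 13)
  6P = (7, 15)
  7P = (8, 8)
  8P = O

ord(P) = 8


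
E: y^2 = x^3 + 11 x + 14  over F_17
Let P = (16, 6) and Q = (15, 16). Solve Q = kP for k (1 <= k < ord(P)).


Enumerate multiples of P until we hit Q = (15, 16):
  1P = (16, 6)
  2P = (1, 3)
  3P = (15, 1)
  4P = (11, 2)
  5P = (9, 3)
  6P = (13, 5)
  7P = (7, 14)
  8P = (12, 15)
  9P = (10, 6)
  10P = (8, 11)
  11P = (8, 6)
  12P = (10, 11)
  13P = (12, 2)
  14P = (7, 3)
  15P = (13, 12)
  16P = (9, 14)
  17P = (11, 15)
  18P = (15, 16)
Match found at i = 18.

k = 18


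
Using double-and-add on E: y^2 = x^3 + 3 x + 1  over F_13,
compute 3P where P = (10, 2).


k = 3 = 11_2 (binary, LSB first: 11)
Double-and-add from P = (10, 2):
  bit 0 = 1: acc = O + (10, 2) = (10, 2)
  bit 1 = 1: acc = (10, 2) + (7, 1) = (12, 6)

3P = (12, 6)


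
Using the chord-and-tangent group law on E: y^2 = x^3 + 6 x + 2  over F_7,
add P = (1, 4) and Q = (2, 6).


P != Q, so use the chord formula.
s = (y2 - y1) / (x2 - x1) = (2) / (1) mod 7 = 2
x3 = s^2 - x1 - x2 mod 7 = 2^2 - 1 - 2 = 1
y3 = s (x1 - x3) - y1 mod 7 = 2 * (1 - 1) - 4 = 3

P + Q = (1, 3)


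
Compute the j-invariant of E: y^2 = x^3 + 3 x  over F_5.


Delta = -16(4 a^3 + 27 b^2) mod 5 = 2
-1728 * (4 a)^3 = -1728 * (4*3)^3 mod 5 = 1
j = 1 * 2^(-1) mod 5 = 3

j = 3 (mod 5)


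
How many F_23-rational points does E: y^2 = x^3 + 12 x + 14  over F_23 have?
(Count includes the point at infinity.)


For each x in F_23, count y with y^2 = x^3 + 12 x + 14 mod 23:
  x = 1: RHS = 4, y in [2, 21]  -> 2 point(s)
  x = 2: RHS = 0, y in [0]  -> 1 point(s)
  x = 3: RHS = 8, y in [10, 13]  -> 2 point(s)
  x = 6: RHS = 3, y in [7, 16]  -> 2 point(s)
  x = 7: RHS = 4, y in [2, 21]  -> 2 point(s)
  x = 8: RHS = 1, y in [1, 22]  -> 2 point(s)
  x = 9: RHS = 0, y in [0]  -> 1 point(s)
  x = 12: RHS = 0, y in [0]  -> 1 point(s)
  x = 15: RHS = 4, y in [2, 21]  -> 2 point(s)
  x = 16: RHS = 1, y in [1, 22]  -> 2 point(s)
  x = 17: RHS = 2, y in [5, 18]  -> 2 point(s)
  x = 18: RHS = 13, y in [6, 17]  -> 2 point(s)
  x = 22: RHS = 1, y in [1, 22]  -> 2 point(s)
Affine points: 23. Add the point at infinity: total = 24.

#E(F_23) = 24


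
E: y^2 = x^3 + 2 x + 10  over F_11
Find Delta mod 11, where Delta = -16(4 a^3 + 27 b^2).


4 a^3 + 27 b^2 = 4*2^3 + 27*10^2 = 32 + 2700 = 2732
Delta = -16 * (2732) = -43712
Delta mod 11 = 2

Delta = 2 (mod 11)


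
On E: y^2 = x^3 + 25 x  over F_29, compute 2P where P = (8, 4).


Doubling: s = (3 x1^2 + a) / (2 y1)
s = (3*8^2 + 25) / (2*4) mod 29 = 9
x3 = s^2 - 2 x1 mod 29 = 9^2 - 2*8 = 7
y3 = s (x1 - x3) - y1 mod 29 = 9 * (8 - 7) - 4 = 5

2P = (7, 5)


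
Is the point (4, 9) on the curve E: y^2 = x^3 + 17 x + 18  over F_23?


Check whether y^2 = x^3 + 17 x + 18 (mod 23) for (x, y) = (4, 9).
LHS: y^2 = 9^2 mod 23 = 12
RHS: x^3 + 17 x + 18 = 4^3 + 17*4 + 18 mod 23 = 12
LHS = RHS

Yes, on the curve


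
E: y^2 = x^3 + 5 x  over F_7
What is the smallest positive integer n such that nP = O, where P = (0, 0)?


Compute successive multiples of P until we hit O:
  1P = (0, 0)
  2P = O

ord(P) = 2


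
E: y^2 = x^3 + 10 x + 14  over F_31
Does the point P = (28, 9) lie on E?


Check whether y^2 = x^3 + 10 x + 14 (mod 31) for (x, y) = (28, 9).
LHS: y^2 = 9^2 mod 31 = 19
RHS: x^3 + 10 x + 14 = 28^3 + 10*28 + 14 mod 31 = 19
LHS = RHS

Yes, on the curve


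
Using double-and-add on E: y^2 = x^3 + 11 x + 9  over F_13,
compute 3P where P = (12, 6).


k = 3 = 11_2 (binary, LSB first: 11)
Double-and-add from P = (12, 6):
  bit 0 = 1: acc = O + (12, 6) = (12, 6)
  bit 1 = 1: acc = (12, 6) + (3, 11) = (2, 0)

3P = (2, 0)


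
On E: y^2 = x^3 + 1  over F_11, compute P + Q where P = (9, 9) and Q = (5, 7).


P != Q, so use the chord formula.
s = (y2 - y1) / (x2 - x1) = (9) / (7) mod 11 = 6
x3 = s^2 - x1 - x2 mod 11 = 6^2 - 9 - 5 = 0
y3 = s (x1 - x3) - y1 mod 11 = 6 * (9 - 0) - 9 = 1

P + Q = (0, 1)


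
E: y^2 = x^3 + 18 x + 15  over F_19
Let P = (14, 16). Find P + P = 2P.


Doubling: s = (3 x1^2 + a) / (2 y1)
s = (3*14^2 + 18) / (2*16) mod 19 = 13
x3 = s^2 - 2 x1 mod 19 = 13^2 - 2*14 = 8
y3 = s (x1 - x3) - y1 mod 19 = 13 * (14 - 8) - 16 = 5

2P = (8, 5)


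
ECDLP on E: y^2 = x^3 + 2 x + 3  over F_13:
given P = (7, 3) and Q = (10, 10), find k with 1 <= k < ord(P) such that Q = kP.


Enumerate multiples of P until we hit Q = (10, 10):
  1P = (7, 3)
  2P = (0, 4)
  3P = (10, 3)
  4P = (9, 10)
  5P = (6, 7)
  6P = (3, 7)
  7P = (4, 7)
  8P = (11, 11)
  9P = (12, 0)
  10P = (11, 2)
  11P = (4, 6)
  12P = (3, 6)
  13P = (6, 6)
  14P = (9, 3)
  15P = (10, 10)
Match found at i = 15.

k = 15


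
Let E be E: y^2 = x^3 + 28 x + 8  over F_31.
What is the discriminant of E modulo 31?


4 a^3 + 27 b^2 = 4*28^3 + 27*8^2 = 87808 + 1728 = 89536
Delta = -16 * (89536) = -1432576
Delta mod 31 = 27

Delta = 27 (mod 31)


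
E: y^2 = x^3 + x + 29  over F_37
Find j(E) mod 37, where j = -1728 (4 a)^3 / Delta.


Delta = -16(4 a^3 + 27 b^2) mod 37 = 1
-1728 * (4 a)^3 = -1728 * (4*1)^3 mod 37 = 1
j = 1 * 1^(-1) mod 37 = 1

j = 1 (mod 37)


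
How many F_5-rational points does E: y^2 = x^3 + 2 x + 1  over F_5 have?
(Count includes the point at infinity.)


For each x in F_5, count y with y^2 = x^3 + 2 x + 1 mod 5:
  x = 0: RHS = 1, y in [1, 4]  -> 2 point(s)
  x = 1: RHS = 4, y in [2, 3]  -> 2 point(s)
  x = 3: RHS = 4, y in [2, 3]  -> 2 point(s)
Affine points: 6. Add the point at infinity: total = 7.

#E(F_5) = 7


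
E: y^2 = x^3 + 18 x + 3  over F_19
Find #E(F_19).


For each x in F_19, count y with y^2 = x^3 + 18 x + 3 mod 19:
  x = 2: RHS = 9, y in [3, 16]  -> 2 point(s)
  x = 4: RHS = 6, y in [5, 14]  -> 2 point(s)
  x = 5: RHS = 9, y in [3, 16]  -> 2 point(s)
  x = 6: RHS = 4, y in [2, 17]  -> 2 point(s)
  x = 7: RHS = 16, y in [4, 15]  -> 2 point(s)
  x = 9: RHS = 1, y in [1, 18]  -> 2 point(s)
  x = 10: RHS = 5, y in [9, 10]  -> 2 point(s)
  x = 12: RHS = 9, y in [3, 16]  -> 2 point(s)
  x = 14: RHS = 16, y in [4, 15]  -> 2 point(s)
  x = 15: RHS = 0, y in [0]  -> 1 point(s)
  x = 16: RHS = 17, y in [6, 13]  -> 2 point(s)
  x = 17: RHS = 16, y in [4, 15]  -> 2 point(s)
Affine points: 23. Add the point at infinity: total = 24.

#E(F_19) = 24


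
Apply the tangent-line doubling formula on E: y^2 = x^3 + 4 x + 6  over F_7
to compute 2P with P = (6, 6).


Doubling: s = (3 x1^2 + a) / (2 y1)
s = (3*6^2 + 4) / (2*6) mod 7 = 0
x3 = s^2 - 2 x1 mod 7 = 0^2 - 2*6 = 2
y3 = s (x1 - x3) - y1 mod 7 = 0 * (6 - 2) - 6 = 1

2P = (2, 1)


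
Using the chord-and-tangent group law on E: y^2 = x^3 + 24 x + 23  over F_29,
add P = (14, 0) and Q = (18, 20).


P != Q, so use the chord formula.
s = (y2 - y1) / (x2 - x1) = (20) / (4) mod 29 = 5
x3 = s^2 - x1 - x2 mod 29 = 5^2 - 14 - 18 = 22
y3 = s (x1 - x3) - y1 mod 29 = 5 * (14 - 22) - 0 = 18

P + Q = (22, 18)


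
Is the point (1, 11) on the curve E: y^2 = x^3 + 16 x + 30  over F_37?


Check whether y^2 = x^3 + 16 x + 30 (mod 37) for (x, y) = (1, 11).
LHS: y^2 = 11^2 mod 37 = 10
RHS: x^3 + 16 x + 30 = 1^3 + 16*1 + 30 mod 37 = 10
LHS = RHS

Yes, on the curve


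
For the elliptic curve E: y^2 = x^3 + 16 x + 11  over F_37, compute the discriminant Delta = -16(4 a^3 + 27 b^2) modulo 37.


4 a^3 + 27 b^2 = 4*16^3 + 27*11^2 = 16384 + 3267 = 19651
Delta = -16 * (19651) = -314416
Delta mod 37 = 10

Delta = 10 (mod 37)


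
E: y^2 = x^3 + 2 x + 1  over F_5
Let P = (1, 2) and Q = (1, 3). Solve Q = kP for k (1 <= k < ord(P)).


Enumerate multiples of P until we hit Q = (1, 3):
  1P = (1, 2)
  2P = (3, 3)
  3P = (0, 1)
  4P = (0, 4)
  5P = (3, 2)
  6P = (1, 3)
Match found at i = 6.

k = 6


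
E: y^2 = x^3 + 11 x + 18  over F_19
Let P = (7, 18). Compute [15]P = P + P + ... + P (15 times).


k = 15 = 1111_2 (binary, LSB first: 1111)
Double-and-add from P = (7, 18):
  bit 0 = 1: acc = O + (7, 18) = (7, 18)
  bit 1 = 1: acc = (7, 18) + (14, 3) = (15, 10)
  bit 2 = 1: acc = (15, 10) + (17, 11) = (11, 11)
  bit 3 = 1: acc = (11, 11) + (10, 11) = (17, 8)

15P = (17, 8)


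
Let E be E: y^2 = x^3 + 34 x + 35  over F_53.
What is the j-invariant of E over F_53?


Delta = -16(4 a^3 + 27 b^2) mod 53 = 35
-1728 * (4 a)^3 = -1728 * (4*34)^3 mod 53 = 6
j = 6 * 35^(-1) mod 53 = 35

j = 35 (mod 53)


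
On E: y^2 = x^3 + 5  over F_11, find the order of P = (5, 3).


Compute successive multiples of P until we hit O:
  1P = (5, 3)
  2P = (6, 1)
  3P = (4, 6)
  4P = (0, 4)
  5P = (10, 9)
  6P = (8, 0)
  7P = (10, 2)
  8P = (0, 7)
  ... (continuing to 12P)
  12P = O

ord(P) = 12


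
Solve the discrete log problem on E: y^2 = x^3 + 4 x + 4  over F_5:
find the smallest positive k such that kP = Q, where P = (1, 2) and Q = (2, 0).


Enumerate multiples of P until we hit Q = (2, 0):
  1P = (1, 2)
  2P = (2, 0)
Match found at i = 2.

k = 2


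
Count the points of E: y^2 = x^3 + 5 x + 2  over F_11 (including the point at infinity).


For each x in F_11, count y with y^2 = x^3 + 5 x + 2 mod 11:
  x = 2: RHS = 9, y in [3, 8]  -> 2 point(s)
  x = 3: RHS = 0, y in [0]  -> 1 point(s)
  x = 4: RHS = 9, y in [3, 8]  -> 2 point(s)
  x = 5: RHS = 9, y in [3, 8]  -> 2 point(s)
  x = 8: RHS = 4, y in [2, 9]  -> 2 point(s)
Affine points: 9. Add the point at infinity: total = 10.

#E(F_11) = 10


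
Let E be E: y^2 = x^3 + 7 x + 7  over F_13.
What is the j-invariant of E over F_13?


Delta = -16(4 a^3 + 27 b^2) mod 13 = 1
-1728 * (4 a)^3 = -1728 * (4*7)^3 mod 13 = 8
j = 8 * 1^(-1) mod 13 = 8

j = 8 (mod 13)


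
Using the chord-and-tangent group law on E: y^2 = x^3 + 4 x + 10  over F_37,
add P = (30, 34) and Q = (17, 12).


P != Q, so use the chord formula.
s = (y2 - y1) / (x2 - x1) = (15) / (24) mod 37 = 33
x3 = s^2 - x1 - x2 mod 37 = 33^2 - 30 - 17 = 6
y3 = s (x1 - x3) - y1 mod 37 = 33 * (30 - 6) - 34 = 18

P + Q = (6, 18)


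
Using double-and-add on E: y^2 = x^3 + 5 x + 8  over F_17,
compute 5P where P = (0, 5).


k = 5 = 101_2 (binary, LSB first: 101)
Double-and-add from P = (0, 5):
  bit 0 = 1: acc = O + (0, 5) = (0, 5)
  bit 1 = 0: acc unchanged = (0, 5)
  bit 2 = 1: acc = (0, 5) + (10, 2) = (11, 0)

5P = (11, 0)


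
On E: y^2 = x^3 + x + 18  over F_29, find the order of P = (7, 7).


Compute successive multiples of P until we hit O:
  1P = (7, 7)
  2P = (22, 25)
  3P = (20, 18)
  4P = (1, 7)
  5P = (21, 22)
  6P = (2, 17)
  7P = (24, 27)
  8P = (4, 17)
  ... (continuing to 29P)
  29P = O

ord(P) = 29


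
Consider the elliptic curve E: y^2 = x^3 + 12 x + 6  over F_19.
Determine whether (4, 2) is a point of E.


Check whether y^2 = x^3 + 12 x + 6 (mod 19) for (x, y) = (4, 2).
LHS: y^2 = 2^2 mod 19 = 4
RHS: x^3 + 12 x + 6 = 4^3 + 12*4 + 6 mod 19 = 4
LHS = RHS

Yes, on the curve


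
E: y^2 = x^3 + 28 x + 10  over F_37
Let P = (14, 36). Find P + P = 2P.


Doubling: s = (3 x1^2 + a) / (2 y1)
s = (3*14^2 + 28) / (2*36) mod 37 = 25
x3 = s^2 - 2 x1 mod 37 = 25^2 - 2*14 = 5
y3 = s (x1 - x3) - y1 mod 37 = 25 * (14 - 5) - 36 = 4

2P = (5, 4)


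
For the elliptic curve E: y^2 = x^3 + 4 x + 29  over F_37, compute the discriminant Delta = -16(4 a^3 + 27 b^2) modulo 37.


4 a^3 + 27 b^2 = 4*4^3 + 27*29^2 = 256 + 22707 = 22963
Delta = -16 * (22963) = -367408
Delta mod 37 = 2

Delta = 2 (mod 37)


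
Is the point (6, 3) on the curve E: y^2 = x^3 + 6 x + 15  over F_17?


Check whether y^2 = x^3 + 6 x + 15 (mod 17) for (x, y) = (6, 3).
LHS: y^2 = 3^2 mod 17 = 9
RHS: x^3 + 6 x + 15 = 6^3 + 6*6 + 15 mod 17 = 12
LHS != RHS

No, not on the curve


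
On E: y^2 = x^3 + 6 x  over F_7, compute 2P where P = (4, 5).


Doubling: s = (3 x1^2 + a) / (2 y1)
s = (3*4^2 + 6) / (2*5) mod 7 = 4
x3 = s^2 - 2 x1 mod 7 = 4^2 - 2*4 = 1
y3 = s (x1 - x3) - y1 mod 7 = 4 * (4 - 1) - 5 = 0

2P = (1, 0)


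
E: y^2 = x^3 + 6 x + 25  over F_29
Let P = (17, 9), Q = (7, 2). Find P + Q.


P != Q, so use the chord formula.
s = (y2 - y1) / (x2 - x1) = (22) / (19) mod 29 = 21
x3 = s^2 - x1 - x2 mod 29 = 21^2 - 17 - 7 = 11
y3 = s (x1 - x3) - y1 mod 29 = 21 * (17 - 11) - 9 = 1

P + Q = (11, 1)


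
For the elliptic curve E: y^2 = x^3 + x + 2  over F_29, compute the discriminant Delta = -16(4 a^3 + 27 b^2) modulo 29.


4 a^3 + 27 b^2 = 4*1^3 + 27*2^2 = 4 + 108 = 112
Delta = -16 * (112) = -1792
Delta mod 29 = 6

Delta = 6 (mod 29)


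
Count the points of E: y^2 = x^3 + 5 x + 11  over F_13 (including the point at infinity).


For each x in F_13, count y with y^2 = x^3 + 5 x + 11 mod 13:
  x = 1: RHS = 4, y in [2, 11]  -> 2 point(s)
  x = 2: RHS = 3, y in [4, 9]  -> 2 point(s)
  x = 3: RHS = 1, y in [1, 12]  -> 2 point(s)
  x = 4: RHS = 4, y in [2, 11]  -> 2 point(s)
  x = 6: RHS = 10, y in [6, 7]  -> 2 point(s)
  x = 7: RHS = 12, y in [5, 8]  -> 2 point(s)
  x = 8: RHS = 4, y in [2, 11]  -> 2 point(s)
Affine points: 14. Add the point at infinity: total = 15.

#E(F_13) = 15


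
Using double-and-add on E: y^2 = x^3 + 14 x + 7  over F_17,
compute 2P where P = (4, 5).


k = 2 = 10_2 (binary, LSB first: 01)
Double-and-add from P = (4, 5):
  bit 0 = 0: acc unchanged = O
  bit 1 = 1: acc = O + (8, 11) = (8, 11)

2P = (8, 11)


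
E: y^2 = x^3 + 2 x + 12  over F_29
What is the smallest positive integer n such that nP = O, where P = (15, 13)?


Compute successive multiples of P until we hit O:
  1P = (15, 13)
  2P = (23, 4)
  3P = (19, 6)
  4P = (18, 14)
  5P = (9, 18)
  6P = (21, 21)
  7P = (27, 0)
  8P = (21, 8)
  ... (continuing to 14P)
  14P = O

ord(P) = 14


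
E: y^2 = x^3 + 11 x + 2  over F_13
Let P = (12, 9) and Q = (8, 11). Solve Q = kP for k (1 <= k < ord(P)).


Enumerate multiples of P until we hit Q = (8, 11):
  1P = (12, 9)
  2P = (1, 1)
  3P = (3, 7)
  4P = (8, 2)
  5P = (5, 0)
  6P = (8, 11)
Match found at i = 6.

k = 6


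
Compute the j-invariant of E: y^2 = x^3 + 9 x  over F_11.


Delta = -16(4 a^3 + 27 b^2) mod 11 = 6
-1728 * (4 a)^3 = -1728 * (4*9)^3 mod 11 = 6
j = 6 * 6^(-1) mod 11 = 1

j = 1 (mod 11)


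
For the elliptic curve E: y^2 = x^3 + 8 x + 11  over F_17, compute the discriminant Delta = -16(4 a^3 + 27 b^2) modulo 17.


4 a^3 + 27 b^2 = 4*8^3 + 27*11^2 = 2048 + 3267 = 5315
Delta = -16 * (5315) = -85040
Delta mod 17 = 11

Delta = 11 (mod 17)


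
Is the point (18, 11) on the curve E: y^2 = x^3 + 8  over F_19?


Check whether y^2 = x^3 + 0 x + 8 (mod 19) for (x, y) = (18, 11).
LHS: y^2 = 11^2 mod 19 = 7
RHS: x^3 + 0 x + 8 = 18^3 + 0*18 + 8 mod 19 = 7
LHS = RHS

Yes, on the curve


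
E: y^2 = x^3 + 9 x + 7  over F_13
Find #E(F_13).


For each x in F_13, count y with y^2 = x^3 + 9 x + 7 mod 13:
  x = 1: RHS = 4, y in [2, 11]  -> 2 point(s)
  x = 3: RHS = 9, y in [3, 10]  -> 2 point(s)
  x = 4: RHS = 3, y in [4, 9]  -> 2 point(s)
  x = 6: RHS = 4, y in [2, 11]  -> 2 point(s)
  x = 7: RHS = 10, y in [6, 7]  -> 2 point(s)
  x = 12: RHS = 10, y in [6, 7]  -> 2 point(s)
Affine points: 12. Add the point at infinity: total = 13.

#E(F_13) = 13


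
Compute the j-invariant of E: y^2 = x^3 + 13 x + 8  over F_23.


Delta = -16(4 a^3 + 27 b^2) mod 23 = 12
-1728 * (4 a)^3 = -1728 * (4*13)^3 mod 23 = 19
j = 19 * 12^(-1) mod 23 = 15

j = 15 (mod 23)


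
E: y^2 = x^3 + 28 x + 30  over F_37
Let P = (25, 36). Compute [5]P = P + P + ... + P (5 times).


k = 5 = 101_2 (binary, LSB first: 101)
Double-and-add from P = (25, 36):
  bit 0 = 1: acc = O + (25, 36) = (25, 36)
  bit 1 = 0: acc unchanged = (25, 36)
  bit 2 = 1: acc = (25, 36) + (0, 20) = (22, 34)

5P = (22, 34)


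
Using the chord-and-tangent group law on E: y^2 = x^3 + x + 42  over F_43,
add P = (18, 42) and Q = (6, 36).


P != Q, so use the chord formula.
s = (y2 - y1) / (x2 - x1) = (37) / (31) mod 43 = 22
x3 = s^2 - x1 - x2 mod 43 = 22^2 - 18 - 6 = 30
y3 = s (x1 - x3) - y1 mod 43 = 22 * (18 - 30) - 42 = 38

P + Q = (30, 38)


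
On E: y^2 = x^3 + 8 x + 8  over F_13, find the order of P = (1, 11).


Compute successive multiples of P until we hit O:
  1P = (1, 11)
  2P = (8, 5)
  3P = (5, 11)
  4P = (7, 2)
  5P = (4, 0)
  6P = (7, 11)
  7P = (5, 2)
  8P = (8, 8)
  ... (continuing to 10P)
  10P = O

ord(P) = 10


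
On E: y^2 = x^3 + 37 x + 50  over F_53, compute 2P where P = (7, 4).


Doubling: s = (3 x1^2 + a) / (2 y1)
s = (3*7^2 + 37) / (2*4) mod 53 = 23
x3 = s^2 - 2 x1 mod 53 = 23^2 - 2*7 = 38
y3 = s (x1 - x3) - y1 mod 53 = 23 * (7 - 38) - 4 = 25

2P = (38, 25)


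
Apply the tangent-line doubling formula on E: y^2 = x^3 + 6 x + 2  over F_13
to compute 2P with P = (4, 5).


Doubling: s = (3 x1^2 + a) / (2 y1)
s = (3*4^2 + 6) / (2*5) mod 13 = 8
x3 = s^2 - 2 x1 mod 13 = 8^2 - 2*4 = 4
y3 = s (x1 - x3) - y1 mod 13 = 8 * (4 - 4) - 5 = 8

2P = (4, 8)


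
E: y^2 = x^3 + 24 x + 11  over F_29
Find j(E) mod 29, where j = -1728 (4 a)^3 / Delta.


Delta = -16(4 a^3 + 27 b^2) mod 29 = 11
-1728 * (4 a)^3 = -1728 * (4*24)^3 mod 29 = 19
j = 19 * 11^(-1) mod 29 = 7

j = 7 (mod 29)


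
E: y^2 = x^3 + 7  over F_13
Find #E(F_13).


For each x in F_13, count y with y^2 = x^3 + 0 x + 7 mod 13:
  x = 7: RHS = 12, y in [5, 8]  -> 2 point(s)
  x = 8: RHS = 12, y in [5, 8]  -> 2 point(s)
  x = 11: RHS = 12, y in [5, 8]  -> 2 point(s)
Affine points: 6. Add the point at infinity: total = 7.

#E(F_13) = 7


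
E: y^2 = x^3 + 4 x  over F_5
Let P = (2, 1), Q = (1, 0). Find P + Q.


P != Q, so use the chord formula.
s = (y2 - y1) / (x2 - x1) = (4) / (4) mod 5 = 1
x3 = s^2 - x1 - x2 mod 5 = 1^2 - 2 - 1 = 3
y3 = s (x1 - x3) - y1 mod 5 = 1 * (2 - 3) - 1 = 3

P + Q = (3, 3)


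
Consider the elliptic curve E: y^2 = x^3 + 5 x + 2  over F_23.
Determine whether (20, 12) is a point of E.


Check whether y^2 = x^3 + 5 x + 2 (mod 23) for (x, y) = (20, 12).
LHS: y^2 = 12^2 mod 23 = 6
RHS: x^3 + 5 x + 2 = 20^3 + 5*20 + 2 mod 23 = 6
LHS = RHS

Yes, on the curve


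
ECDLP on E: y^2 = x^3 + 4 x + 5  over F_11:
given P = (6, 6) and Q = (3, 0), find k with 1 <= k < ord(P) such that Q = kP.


Enumerate multiples of P until we hit Q = (3, 0):
  1P = (6, 6)
  2P = (3, 0)
Match found at i = 2.

k = 2


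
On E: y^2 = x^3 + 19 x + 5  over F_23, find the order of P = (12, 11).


Compute successive multiples of P until we hit O:
  1P = (12, 11)
  2P = (11, 21)
  3P = (8, 18)
  4P = (19, 7)
  5P = (5, 8)
  6P = (9, 10)
  7P = (20, 17)
  8P = (16, 9)
  ... (continuing to 27P)
  27P = O

ord(P) = 27


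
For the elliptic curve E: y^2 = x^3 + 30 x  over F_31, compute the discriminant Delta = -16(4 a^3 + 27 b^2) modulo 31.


4 a^3 + 27 b^2 = 4*30^3 + 27*0^2 = 108000 + 0 = 108000
Delta = -16 * (108000) = -1728000
Delta mod 31 = 2

Delta = 2 (mod 31)


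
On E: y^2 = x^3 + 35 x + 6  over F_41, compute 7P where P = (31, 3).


k = 7 = 111_2 (binary, LSB first: 111)
Double-and-add from P = (31, 3):
  bit 0 = 1: acc = O + (31, 3) = (31, 3)
  bit 1 = 1: acc = (31, 3) + (2, 24) = (29, 21)
  bit 2 = 1: acc = (29, 21) + (21, 30) = (7, 26)

7P = (7, 26)


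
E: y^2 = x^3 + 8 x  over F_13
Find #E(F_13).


For each x in F_13, count y with y^2 = x^3 + 8 x + 0 mod 13:
  x = 0: RHS = 0, y in [0]  -> 1 point(s)
  x = 1: RHS = 9, y in [3, 10]  -> 2 point(s)
  x = 3: RHS = 12, y in [5, 8]  -> 2 point(s)
  x = 5: RHS = 9, y in [3, 10]  -> 2 point(s)
  x = 6: RHS = 4, y in [2, 11]  -> 2 point(s)
  x = 7: RHS = 9, y in [3, 10]  -> 2 point(s)
  x = 8: RHS = 4, y in [2, 11]  -> 2 point(s)
  x = 10: RHS = 1, y in [1, 12]  -> 2 point(s)
  x = 12: RHS = 4, y in [2, 11]  -> 2 point(s)
Affine points: 17. Add the point at infinity: total = 18.

#E(F_13) = 18


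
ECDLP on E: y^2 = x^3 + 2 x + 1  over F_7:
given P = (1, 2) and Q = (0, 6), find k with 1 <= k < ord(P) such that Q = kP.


Enumerate multiples of P until we hit Q = (0, 6):
  1P = (1, 2)
  2P = (0, 1)
  3P = (0, 6)
Match found at i = 3.

k = 3


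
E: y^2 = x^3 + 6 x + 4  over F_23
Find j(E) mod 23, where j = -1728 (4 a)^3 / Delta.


Delta = -16(4 a^3 + 27 b^2) mod 23 = 10
-1728 * (4 a)^3 = -1728 * (4*6)^3 mod 23 = 20
j = 20 * 10^(-1) mod 23 = 2

j = 2 (mod 23)


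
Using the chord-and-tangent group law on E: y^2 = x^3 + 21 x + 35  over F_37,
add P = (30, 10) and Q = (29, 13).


P != Q, so use the chord formula.
s = (y2 - y1) / (x2 - x1) = (3) / (36) mod 37 = 34
x3 = s^2 - x1 - x2 mod 37 = 34^2 - 30 - 29 = 24
y3 = s (x1 - x3) - y1 mod 37 = 34 * (30 - 24) - 10 = 9

P + Q = (24, 9)


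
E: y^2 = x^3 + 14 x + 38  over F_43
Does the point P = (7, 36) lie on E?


Check whether y^2 = x^3 + 14 x + 38 (mod 43) for (x, y) = (7, 36).
LHS: y^2 = 36^2 mod 43 = 6
RHS: x^3 + 14 x + 38 = 7^3 + 14*7 + 38 mod 43 = 6
LHS = RHS

Yes, on the curve


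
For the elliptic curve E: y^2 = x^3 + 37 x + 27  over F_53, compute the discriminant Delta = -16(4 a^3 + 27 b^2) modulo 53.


4 a^3 + 27 b^2 = 4*37^3 + 27*27^2 = 202612 + 19683 = 222295
Delta = -16 * (222295) = -3556720
Delta mod 53 = 4

Delta = 4 (mod 53)


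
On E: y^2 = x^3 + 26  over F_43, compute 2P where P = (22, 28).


Doubling: s = (3 x1^2 + a) / (2 y1)
s = (3*22^2 + 0) / (2*28) mod 43 = 29
x3 = s^2 - 2 x1 mod 43 = 29^2 - 2*22 = 23
y3 = s (x1 - x3) - y1 mod 43 = 29 * (22 - 23) - 28 = 29

2P = (23, 29)


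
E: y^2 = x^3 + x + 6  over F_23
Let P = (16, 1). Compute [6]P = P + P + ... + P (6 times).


k = 6 = 110_2 (binary, LSB first: 011)
Double-and-add from P = (16, 1):
  bit 0 = 0: acc unchanged = O
  bit 1 = 1: acc = O + (16, 22) = (16, 22)
  bit 2 = 1: acc = (16, 22) + (16, 1) = O

6P = O


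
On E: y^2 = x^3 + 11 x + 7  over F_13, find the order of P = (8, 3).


Compute successive multiples of P until we hit O:
  1P = (8, 3)
  2P = (6, 4)
  3P = (9, 4)
  4P = (10, 8)
  5P = (11, 9)
  6P = (11, 4)
  7P = (10, 5)
  8P = (9, 9)
  ... (continuing to 11P)
  11P = O

ord(P) = 11


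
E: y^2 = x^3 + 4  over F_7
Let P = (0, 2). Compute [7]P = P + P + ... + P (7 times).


k = 7 = 111_2 (binary, LSB first: 111)
Double-and-add from P = (0, 2):
  bit 0 = 1: acc = O + (0, 2) = (0, 2)
  bit 1 = 1: acc = (0, 2) + (0, 5) = O
  bit 2 = 1: acc = O + (0, 2) = (0, 2)

7P = (0, 2)


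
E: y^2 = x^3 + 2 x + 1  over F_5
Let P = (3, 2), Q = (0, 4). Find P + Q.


P != Q, so use the chord formula.
s = (y2 - y1) / (x2 - x1) = (2) / (2) mod 5 = 1
x3 = s^2 - x1 - x2 mod 5 = 1^2 - 3 - 0 = 3
y3 = s (x1 - x3) - y1 mod 5 = 1 * (3 - 3) - 2 = 3

P + Q = (3, 3)


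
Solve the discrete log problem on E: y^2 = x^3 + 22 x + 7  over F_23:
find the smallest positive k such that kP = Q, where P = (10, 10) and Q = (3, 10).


Enumerate multiples of P until we hit Q = (3, 10):
  1P = (10, 10)
  2P = (3, 13)
  3P = (13, 11)
  4P = (18, 18)
  5P = (19, 4)
  6P = (20, 12)
  7P = (5, 14)
  8P = (16, 4)
  9P = (21, 1)
  10P = (17, 2)
  11P = (2, 17)
  12P = (15, 3)
  13P = (11, 19)
  14P = (14, 0)
  15P = (11, 4)
  16P = (15, 20)
  17P = (2, 6)
  18P = (17, 21)
  19P = (21, 22)
  20P = (16, 19)
  21P = (5, 9)
  22P = (20, 11)
  23P = (19, 19)
  24P = (18, 5)
  25P = (13, 12)
  26P = (3, 10)
Match found at i = 26.

k = 26


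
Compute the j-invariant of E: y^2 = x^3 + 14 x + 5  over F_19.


Delta = -16(4 a^3 + 27 b^2) mod 19 = 12
-1728 * (4 a)^3 = -1728 * (4*14)^3 mod 19 = 18
j = 18 * 12^(-1) mod 19 = 11

j = 11 (mod 19)


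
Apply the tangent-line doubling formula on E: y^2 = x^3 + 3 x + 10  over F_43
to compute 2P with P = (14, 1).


Doubling: s = (3 x1^2 + a) / (2 y1)
s = (3*14^2 + 3) / (2*1) mod 43 = 16
x3 = s^2 - 2 x1 mod 43 = 16^2 - 2*14 = 13
y3 = s (x1 - x3) - y1 mod 43 = 16 * (14 - 13) - 1 = 15

2P = (13, 15)


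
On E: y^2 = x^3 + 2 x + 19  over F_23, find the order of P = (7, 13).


Compute successive multiples of P until we hit O:
  1P = (7, 13)
  2P = (2, 13)
  3P = (14, 10)
  4P = (5, 19)
  5P = (20, 3)
  6P = (20, 20)
  7P = (5, 4)
  8P = (14, 13)
  ... (continuing to 11P)
  11P = O

ord(P) = 11


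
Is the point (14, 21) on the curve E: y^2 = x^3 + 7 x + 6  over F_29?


Check whether y^2 = x^3 + 7 x + 6 (mod 29) for (x, y) = (14, 21).
LHS: y^2 = 21^2 mod 29 = 6
RHS: x^3 + 7 x + 6 = 14^3 + 7*14 + 6 mod 29 = 6
LHS = RHS

Yes, on the curve


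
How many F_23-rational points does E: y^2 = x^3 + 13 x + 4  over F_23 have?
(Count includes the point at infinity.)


For each x in F_23, count y with y^2 = x^3 + 13 x + 4 mod 23:
  x = 0: RHS = 4, y in [2, 21]  -> 2 point(s)
  x = 1: RHS = 18, y in [8, 15]  -> 2 point(s)
  x = 3: RHS = 1, y in [1, 22]  -> 2 point(s)
  x = 7: RHS = 1, y in [1, 22]  -> 2 point(s)
  x = 11: RHS = 6, y in [11, 12]  -> 2 point(s)
  x = 12: RHS = 2, y in [5, 18]  -> 2 point(s)
  x = 13: RHS = 1, y in [1, 22]  -> 2 point(s)
  x = 14: RHS = 9, y in [3, 20]  -> 2 point(s)
  x = 15: RHS = 9, y in [3, 20]  -> 2 point(s)
  x = 17: RHS = 9, y in [3, 20]  -> 2 point(s)
  x = 19: RHS = 3, y in [7, 16]  -> 2 point(s)
  x = 21: RHS = 16, y in [4, 19]  -> 2 point(s)
  x = 22: RHS = 13, y in [6, 17]  -> 2 point(s)
Affine points: 26. Add the point at infinity: total = 27.

#E(F_23) = 27


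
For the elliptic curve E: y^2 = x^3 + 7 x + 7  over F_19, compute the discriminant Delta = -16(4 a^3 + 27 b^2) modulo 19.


4 a^3 + 27 b^2 = 4*7^3 + 27*7^2 = 1372 + 1323 = 2695
Delta = -16 * (2695) = -43120
Delta mod 19 = 10

Delta = 10 (mod 19)


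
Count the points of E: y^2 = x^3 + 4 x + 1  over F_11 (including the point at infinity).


For each x in F_11, count y with y^2 = x^3 + 4 x + 1 mod 11:
  x = 0: RHS = 1, y in [1, 10]  -> 2 point(s)
  x = 4: RHS = 4, y in [2, 9]  -> 2 point(s)
  x = 5: RHS = 3, y in [5, 6]  -> 2 point(s)
  x = 7: RHS = 9, y in [3, 8]  -> 2 point(s)
Affine points: 8. Add the point at infinity: total = 9.

#E(F_11) = 9


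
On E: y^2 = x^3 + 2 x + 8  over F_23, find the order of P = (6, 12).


Compute successive multiples of P until we hit O:
  1P = (6, 12)
  2P = (13, 0)
  3P = (6, 11)
  4P = O

ord(P) = 4


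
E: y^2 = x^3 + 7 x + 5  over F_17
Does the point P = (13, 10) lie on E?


Check whether y^2 = x^3 + 7 x + 5 (mod 17) for (x, y) = (13, 10).
LHS: y^2 = 10^2 mod 17 = 15
RHS: x^3 + 7 x + 5 = 13^3 + 7*13 + 5 mod 17 = 15
LHS = RHS

Yes, on the curve


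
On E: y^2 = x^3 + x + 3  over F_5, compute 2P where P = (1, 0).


k = 2 = 10_2 (binary, LSB first: 01)
Double-and-add from P = (1, 0):
  bit 0 = 0: acc unchanged = O
  bit 1 = 1: acc = O + O = O

2P = O


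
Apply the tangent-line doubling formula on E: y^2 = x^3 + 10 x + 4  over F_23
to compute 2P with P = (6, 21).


Doubling: s = (3 x1^2 + a) / (2 y1)
s = (3*6^2 + 10) / (2*21) mod 23 = 5
x3 = s^2 - 2 x1 mod 23 = 5^2 - 2*6 = 13
y3 = s (x1 - x3) - y1 mod 23 = 5 * (6 - 13) - 21 = 13

2P = (13, 13)


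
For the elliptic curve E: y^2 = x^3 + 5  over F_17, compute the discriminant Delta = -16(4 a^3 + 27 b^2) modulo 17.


4 a^3 + 27 b^2 = 4*0^3 + 27*5^2 = 0 + 675 = 675
Delta = -16 * (675) = -10800
Delta mod 17 = 12

Delta = 12 (mod 17)


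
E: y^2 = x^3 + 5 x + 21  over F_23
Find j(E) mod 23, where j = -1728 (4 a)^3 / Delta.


Delta = -16(4 a^3 + 27 b^2) mod 23 = 1
-1728 * (4 a)^3 = -1728 * (4*5)^3 mod 23 = 12
j = 12 * 1^(-1) mod 23 = 12

j = 12 (mod 23)


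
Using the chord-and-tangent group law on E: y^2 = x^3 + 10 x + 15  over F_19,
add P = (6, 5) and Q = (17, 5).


P != Q, so use the chord formula.
s = (y2 - y1) / (x2 - x1) = (0) / (11) mod 19 = 0
x3 = s^2 - x1 - x2 mod 19 = 0^2 - 6 - 17 = 15
y3 = s (x1 - x3) - y1 mod 19 = 0 * (6 - 15) - 5 = 14

P + Q = (15, 14)


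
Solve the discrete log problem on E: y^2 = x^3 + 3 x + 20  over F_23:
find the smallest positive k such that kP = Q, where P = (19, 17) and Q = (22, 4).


Enumerate multiples of P until we hit Q = (22, 4):
  1P = (19, 17)
  2P = (16, 22)
  3P = (1, 22)
  4P = (4, 21)
  5P = (6, 1)
  6P = (7, 19)
  7P = (13, 5)
  8P = (18, 8)
  9P = (21, 11)
  10P = (15, 17)
  11P = (12, 6)
  12P = (17, 19)
  13P = (11, 21)
  14P = (22, 19)
  15P = (8, 21)
  16P = (14, 0)
  17P = (8, 2)
  18P = (22, 4)
Match found at i = 18.

k = 18


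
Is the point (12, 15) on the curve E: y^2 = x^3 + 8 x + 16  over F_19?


Check whether y^2 = x^3 + 8 x + 16 (mod 19) for (x, y) = (12, 15).
LHS: y^2 = 15^2 mod 19 = 16
RHS: x^3 + 8 x + 16 = 12^3 + 8*12 + 16 mod 19 = 16
LHS = RHS

Yes, on the curve


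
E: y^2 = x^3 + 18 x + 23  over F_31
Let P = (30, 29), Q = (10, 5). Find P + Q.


P != Q, so use the chord formula.
s = (y2 - y1) / (x2 - x1) = (7) / (11) mod 31 = 26
x3 = s^2 - x1 - x2 mod 31 = 26^2 - 30 - 10 = 16
y3 = s (x1 - x3) - y1 mod 31 = 26 * (30 - 16) - 29 = 25

P + Q = (16, 25)


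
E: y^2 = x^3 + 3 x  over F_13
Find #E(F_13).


For each x in F_13, count y with y^2 = x^3 + 3 x + 0 mod 13:
  x = 0: RHS = 0, y in [0]  -> 1 point(s)
  x = 1: RHS = 4, y in [2, 11]  -> 2 point(s)
  x = 2: RHS = 1, y in [1, 12]  -> 2 point(s)
  x = 3: RHS = 10, y in [6, 7]  -> 2 point(s)
  x = 5: RHS = 10, y in [6, 7]  -> 2 point(s)
  x = 6: RHS = 0, y in [0]  -> 1 point(s)
  x = 7: RHS = 0, y in [0]  -> 1 point(s)
  x = 8: RHS = 3, y in [4, 9]  -> 2 point(s)
  x = 10: RHS = 3, y in [4, 9]  -> 2 point(s)
  x = 11: RHS = 12, y in [5, 8]  -> 2 point(s)
  x = 12: RHS = 9, y in [3, 10]  -> 2 point(s)
Affine points: 19. Add the point at infinity: total = 20.

#E(F_13) = 20


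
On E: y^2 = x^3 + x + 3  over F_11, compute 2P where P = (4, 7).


Doubling: s = (3 x1^2 + a) / (2 y1)
s = (3*4^2 + 1) / (2*7) mod 11 = 9
x3 = s^2 - 2 x1 mod 11 = 9^2 - 2*4 = 7
y3 = s (x1 - x3) - y1 mod 11 = 9 * (4 - 7) - 7 = 10

2P = (7, 10)


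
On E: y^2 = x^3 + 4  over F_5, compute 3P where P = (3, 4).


k = 3 = 11_2 (binary, LSB first: 11)
Double-and-add from P = (3, 4):
  bit 0 = 1: acc = O + (3, 4) = (3, 4)
  bit 1 = 1: acc = (3, 4) + (0, 3) = (1, 0)

3P = (1, 0)


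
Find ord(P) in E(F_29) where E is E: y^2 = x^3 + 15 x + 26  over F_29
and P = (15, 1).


Compute successive multiples of P until we hit O:
  1P = (15, 1)
  2P = (8, 7)
  3P = (2, 21)
  4P = (19, 23)
  5P = (18, 26)
  6P = (1, 19)
  7P = (4, 18)
  8P = (4, 11)
  ... (continuing to 15P)
  15P = O

ord(P) = 15


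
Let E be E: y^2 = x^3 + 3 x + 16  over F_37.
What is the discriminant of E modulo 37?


4 a^3 + 27 b^2 = 4*3^3 + 27*16^2 = 108 + 6912 = 7020
Delta = -16 * (7020) = -112320
Delta mod 37 = 12

Delta = 12 (mod 37)


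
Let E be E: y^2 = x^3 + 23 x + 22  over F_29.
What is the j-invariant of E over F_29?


Delta = -16(4 a^3 + 27 b^2) mod 29 = 22
-1728 * (4 a)^3 = -1728 * (4*23)^3 mod 29 = 21
j = 21 * 22^(-1) mod 29 = 26

j = 26 (mod 29)


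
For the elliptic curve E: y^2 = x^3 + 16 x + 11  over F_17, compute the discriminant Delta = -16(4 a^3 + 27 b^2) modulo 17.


4 a^3 + 27 b^2 = 4*16^3 + 27*11^2 = 16384 + 3267 = 19651
Delta = -16 * (19651) = -314416
Delta mod 17 = 16

Delta = 16 (mod 17)


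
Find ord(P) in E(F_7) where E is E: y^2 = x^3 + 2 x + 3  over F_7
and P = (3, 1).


Compute successive multiples of P until we hit O:
  1P = (3, 1)
  2P = (3, 6)
  3P = O

ord(P) = 3


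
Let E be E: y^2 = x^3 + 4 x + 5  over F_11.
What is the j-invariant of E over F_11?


Delta = -16(4 a^3 + 27 b^2) mod 11 = 9
-1728 * (4 a)^3 = -1728 * (4*4)^3 mod 11 = 7
j = 7 * 9^(-1) mod 11 = 2

j = 2 (mod 11)


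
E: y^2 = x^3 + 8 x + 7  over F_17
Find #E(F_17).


For each x in F_17, count y with y^2 = x^3 + 8 x + 7 mod 17:
  x = 1: RHS = 16, y in [4, 13]  -> 2 point(s)
  x = 4: RHS = 1, y in [1, 16]  -> 2 point(s)
  x = 5: RHS = 2, y in [6, 11]  -> 2 point(s)
  x = 6: RHS = 16, y in [4, 13]  -> 2 point(s)
  x = 7: RHS = 15, y in [7, 10]  -> 2 point(s)
  x = 9: RHS = 9, y in [3, 14]  -> 2 point(s)
  x = 10: RHS = 16, y in [4, 13]  -> 2 point(s)
  x = 11: RHS = 15, y in [7, 10]  -> 2 point(s)
  x = 13: RHS = 13, y in [8, 9]  -> 2 point(s)
  x = 15: RHS = 0, y in [0]  -> 1 point(s)
  x = 16: RHS = 15, y in [7, 10]  -> 2 point(s)
Affine points: 21. Add the point at infinity: total = 22.

#E(F_17) = 22


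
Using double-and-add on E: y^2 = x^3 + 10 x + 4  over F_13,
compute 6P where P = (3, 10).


k = 6 = 110_2 (binary, LSB first: 011)
Double-and-add from P = (3, 10):
  bit 0 = 0: acc unchanged = O
  bit 1 = 1: acc = O + (10, 5) = (10, 5)
  bit 2 = 1: acc = (10, 5) + (5, 7) = (7, 12)

6P = (7, 12)


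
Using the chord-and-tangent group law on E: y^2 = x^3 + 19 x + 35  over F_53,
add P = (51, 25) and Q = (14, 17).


P != Q, so use the chord formula.
s = (y2 - y1) / (x2 - x1) = (45) / (16) mod 53 = 26
x3 = s^2 - x1 - x2 mod 53 = 26^2 - 51 - 14 = 28
y3 = s (x1 - x3) - y1 mod 53 = 26 * (51 - 28) - 25 = 43

P + Q = (28, 43)


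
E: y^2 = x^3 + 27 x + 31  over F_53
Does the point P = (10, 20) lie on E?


Check whether y^2 = x^3 + 27 x + 31 (mod 53) for (x, y) = (10, 20).
LHS: y^2 = 20^2 mod 53 = 29
RHS: x^3 + 27 x + 31 = 10^3 + 27*10 + 31 mod 53 = 29
LHS = RHS

Yes, on the curve


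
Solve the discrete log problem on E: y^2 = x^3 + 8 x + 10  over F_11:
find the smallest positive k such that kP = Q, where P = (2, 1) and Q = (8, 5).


Enumerate multiples of P until we hit Q = (8, 5):
  1P = (2, 1)
  2P = (8, 5)
Match found at i = 2.

k = 2


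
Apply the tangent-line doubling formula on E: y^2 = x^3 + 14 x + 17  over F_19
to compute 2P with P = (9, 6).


Doubling: s = (3 x1^2 + a) / (2 y1)
s = (3*9^2 + 14) / (2*6) mod 19 = 4
x3 = s^2 - 2 x1 mod 19 = 4^2 - 2*9 = 17
y3 = s (x1 - x3) - y1 mod 19 = 4 * (9 - 17) - 6 = 0

2P = (17, 0)


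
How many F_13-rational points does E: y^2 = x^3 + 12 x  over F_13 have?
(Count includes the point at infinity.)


For each x in F_13, count y with y^2 = x^3 + 12 x + 0 mod 13:
  x = 0: RHS = 0, y in [0]  -> 1 point(s)
  x = 1: RHS = 0, y in [0]  -> 1 point(s)
  x = 5: RHS = 3, y in [4, 9]  -> 2 point(s)
  x = 8: RHS = 10, y in [6, 7]  -> 2 point(s)
  x = 12: RHS = 0, y in [0]  -> 1 point(s)
Affine points: 7. Add the point at infinity: total = 8.

#E(F_13) = 8


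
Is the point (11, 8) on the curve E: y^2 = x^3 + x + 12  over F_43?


Check whether y^2 = x^3 + 1 x + 12 (mod 43) for (x, y) = (11, 8).
LHS: y^2 = 8^2 mod 43 = 21
RHS: x^3 + 1 x + 12 = 11^3 + 1*11 + 12 mod 43 = 21
LHS = RHS

Yes, on the curve
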